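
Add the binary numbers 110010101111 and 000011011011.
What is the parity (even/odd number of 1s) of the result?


110010101111 = 3247
000011011011 = 219
Sum = 3466 = 110110001010
1s count = 6

even parity (6 ones in 110110001010)


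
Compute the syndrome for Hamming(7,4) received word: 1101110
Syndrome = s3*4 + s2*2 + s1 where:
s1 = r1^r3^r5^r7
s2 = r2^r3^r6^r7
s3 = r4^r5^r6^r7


s1=0, s2=0, s3=1

Syndrome = 4 (error at position 4)


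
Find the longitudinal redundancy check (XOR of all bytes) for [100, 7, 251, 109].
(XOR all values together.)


XOR chain: 100 ^ 7 ^ 251 ^ 109 = 245

245


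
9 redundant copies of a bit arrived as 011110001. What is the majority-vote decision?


Ones: 5 out of 9
Threshold: 5

1 (5/9 voted 1)


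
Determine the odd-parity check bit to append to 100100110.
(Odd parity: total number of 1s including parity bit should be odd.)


Number of 1s in data: 4
Parity bit: 1

1


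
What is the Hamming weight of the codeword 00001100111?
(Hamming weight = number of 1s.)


Counting 1s in 00001100111

5


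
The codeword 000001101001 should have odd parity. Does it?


Number of 1s: 4

No, parity error (4 ones)


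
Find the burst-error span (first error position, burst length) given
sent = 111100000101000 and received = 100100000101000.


XOR: 011000000000000

Burst at position 1, length 2


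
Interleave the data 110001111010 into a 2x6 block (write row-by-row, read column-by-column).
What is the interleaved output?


Matrix:
  110001
  111010
Read columns: 111101000110

111101000110


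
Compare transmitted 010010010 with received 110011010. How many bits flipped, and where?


XOR: 100001000

2 error(s) at position(s): 0, 5


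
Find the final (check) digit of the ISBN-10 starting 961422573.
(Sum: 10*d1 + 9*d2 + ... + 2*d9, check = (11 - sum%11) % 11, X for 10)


Weighted sum: 249
249 mod 11 = 7

Check digit: 4


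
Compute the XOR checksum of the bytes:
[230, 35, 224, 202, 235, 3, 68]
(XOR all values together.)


XOR chain: 230 ^ 35 ^ 224 ^ 202 ^ 235 ^ 3 ^ 68 = 67

67


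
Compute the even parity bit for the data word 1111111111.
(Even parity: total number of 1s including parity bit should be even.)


Number of 1s in data: 10
Parity bit: 0

0


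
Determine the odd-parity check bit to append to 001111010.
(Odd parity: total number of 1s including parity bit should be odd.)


Number of 1s in data: 5
Parity bit: 0

0


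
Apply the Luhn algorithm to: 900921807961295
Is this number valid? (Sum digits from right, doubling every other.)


Luhn sum = 70
70 mod 10 = 0

Valid (Luhn sum mod 10 = 0)


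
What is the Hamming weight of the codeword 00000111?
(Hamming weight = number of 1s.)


Counting 1s in 00000111

3


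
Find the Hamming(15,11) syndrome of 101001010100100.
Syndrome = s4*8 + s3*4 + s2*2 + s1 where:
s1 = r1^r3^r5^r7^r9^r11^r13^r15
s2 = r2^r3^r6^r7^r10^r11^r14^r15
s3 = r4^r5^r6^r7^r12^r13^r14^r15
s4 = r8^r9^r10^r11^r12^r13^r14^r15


s1=1, s2=1, s3=0, s4=1

Syndrome = 11 (error at position 11)


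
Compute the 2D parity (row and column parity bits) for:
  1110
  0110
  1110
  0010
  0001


Row parities: 10111
Column parities: 0101

Row P: 10111, Col P: 0101, Corner: 0


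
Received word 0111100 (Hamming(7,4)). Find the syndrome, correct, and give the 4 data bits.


Syndrome = 0: no error detected

Data: 1100 (no errors)


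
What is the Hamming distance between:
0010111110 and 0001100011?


XOR: 0011011101
Count of 1s: 6

6


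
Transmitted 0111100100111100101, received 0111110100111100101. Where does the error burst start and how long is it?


XOR: 0000010000000000000

Burst at position 5, length 1


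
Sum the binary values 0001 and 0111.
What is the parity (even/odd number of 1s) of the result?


0001 = 1
0111 = 7
Sum = 8 = 1000
1s count = 1

odd parity (1 ones in 1000)


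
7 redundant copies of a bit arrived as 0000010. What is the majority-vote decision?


Ones: 1 out of 7
Threshold: 4

0 (1/7 voted 1)


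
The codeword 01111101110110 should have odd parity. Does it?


Number of 1s: 10

No, parity error (10 ones)


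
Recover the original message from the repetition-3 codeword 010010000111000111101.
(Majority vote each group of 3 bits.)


Groups: 010, 010, 000, 111, 000, 111, 101
Majority votes: 0001011

0001011


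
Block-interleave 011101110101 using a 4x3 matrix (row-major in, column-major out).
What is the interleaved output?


Matrix:
  011
  101
  110
  101
Read columns: 011110101101

011110101101


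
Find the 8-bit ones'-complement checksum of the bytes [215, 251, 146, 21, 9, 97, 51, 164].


Sum = 954 mod 256 = 186
Complement = 69

69


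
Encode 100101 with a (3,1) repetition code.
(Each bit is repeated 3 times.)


Each bit -> 3 copies

111000000111000111


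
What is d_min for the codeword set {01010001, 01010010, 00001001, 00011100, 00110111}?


Comparing all pairs, minimum distance: 2
Can detect 1 errors, correct 0 errors

2


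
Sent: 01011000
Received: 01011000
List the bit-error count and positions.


XOR: 00000000

0 errors (received matches sent)


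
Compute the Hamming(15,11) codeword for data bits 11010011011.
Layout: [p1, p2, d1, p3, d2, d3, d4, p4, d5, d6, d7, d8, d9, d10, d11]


Parity bits: p1=1, p2=1, p3=1, p4=0

111110100011011


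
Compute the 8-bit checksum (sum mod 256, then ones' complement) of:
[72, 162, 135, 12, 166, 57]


Sum = 604 mod 256 = 92
Complement = 163

163


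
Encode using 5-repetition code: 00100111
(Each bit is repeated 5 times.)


Each bit -> 5 copies

0000000000111110000000000111111111111111


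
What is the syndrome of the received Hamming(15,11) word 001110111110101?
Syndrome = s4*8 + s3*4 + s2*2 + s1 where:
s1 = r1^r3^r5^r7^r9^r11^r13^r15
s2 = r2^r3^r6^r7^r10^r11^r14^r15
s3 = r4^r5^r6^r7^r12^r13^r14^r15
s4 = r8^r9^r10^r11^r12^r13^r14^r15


s1=1, s2=1, s3=1, s4=0

Syndrome = 7 (error at position 7)


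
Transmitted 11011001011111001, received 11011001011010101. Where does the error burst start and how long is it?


XOR: 00000000000101100

Burst at position 11, length 4


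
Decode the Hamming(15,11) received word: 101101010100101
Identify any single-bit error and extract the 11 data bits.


Syndrome = 0: no error detected

Data: 10100100101 (no errors)


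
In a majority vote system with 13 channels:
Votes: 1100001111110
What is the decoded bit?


Ones: 8 out of 13
Threshold: 7

1 (8/13 voted 1)


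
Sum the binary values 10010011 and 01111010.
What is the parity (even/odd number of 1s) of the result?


10010011 = 147
01111010 = 122
Sum = 269 = 100001101
1s count = 4

even parity (4 ones in 100001101)


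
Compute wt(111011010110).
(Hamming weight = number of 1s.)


Counting 1s in 111011010110

8


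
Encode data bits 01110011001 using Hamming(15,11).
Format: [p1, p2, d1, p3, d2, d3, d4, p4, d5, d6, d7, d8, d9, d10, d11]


Parity bits: p1=0, p2=0, p3=1, p4=1

000111110011001


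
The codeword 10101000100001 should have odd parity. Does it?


Number of 1s: 5

Yes, parity is correct (5 ones)


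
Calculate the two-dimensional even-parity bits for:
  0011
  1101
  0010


Row parities: 011
Column parities: 1100

Row P: 011, Col P: 1100, Corner: 0


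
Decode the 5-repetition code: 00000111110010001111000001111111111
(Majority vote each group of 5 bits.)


Groups: 00000, 11111, 00100, 01111, 00000, 11111, 11111
Majority votes: 0101011

0101011


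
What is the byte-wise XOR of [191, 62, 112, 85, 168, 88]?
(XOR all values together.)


XOR chain: 191 ^ 62 ^ 112 ^ 85 ^ 168 ^ 88 = 84

84


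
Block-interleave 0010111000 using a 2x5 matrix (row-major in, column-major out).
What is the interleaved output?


Matrix:
  00101
  11000
Read columns: 0101100010

0101100010


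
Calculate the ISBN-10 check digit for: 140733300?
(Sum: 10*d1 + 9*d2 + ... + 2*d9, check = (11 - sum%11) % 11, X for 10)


Weighted sum: 140
140 mod 11 = 8

Check digit: 3


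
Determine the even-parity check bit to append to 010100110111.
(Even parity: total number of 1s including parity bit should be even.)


Number of 1s in data: 7
Parity bit: 1

1


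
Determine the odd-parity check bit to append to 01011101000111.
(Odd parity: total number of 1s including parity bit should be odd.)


Number of 1s in data: 8
Parity bit: 1

1


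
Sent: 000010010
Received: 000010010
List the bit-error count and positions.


XOR: 000000000

0 errors (received matches sent)


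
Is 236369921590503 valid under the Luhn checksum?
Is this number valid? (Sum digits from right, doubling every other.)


Luhn sum = 67
67 mod 10 = 7

Invalid (Luhn sum mod 10 = 7)


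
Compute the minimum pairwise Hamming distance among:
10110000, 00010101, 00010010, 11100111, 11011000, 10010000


Comparing all pairs, minimum distance: 1
Can detect 0 errors, correct 0 errors

1


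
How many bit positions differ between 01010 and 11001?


XOR: 10011
Count of 1s: 3

3


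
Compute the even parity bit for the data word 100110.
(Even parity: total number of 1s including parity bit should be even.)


Number of 1s in data: 3
Parity bit: 1

1


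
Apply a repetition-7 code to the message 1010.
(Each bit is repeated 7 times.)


Each bit -> 7 copies

1111111000000011111110000000


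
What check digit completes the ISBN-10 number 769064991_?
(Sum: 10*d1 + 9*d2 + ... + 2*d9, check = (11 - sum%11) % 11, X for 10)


Weighted sum: 317
317 mod 11 = 9

Check digit: 2


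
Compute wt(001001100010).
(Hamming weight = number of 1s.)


Counting 1s in 001001100010

4


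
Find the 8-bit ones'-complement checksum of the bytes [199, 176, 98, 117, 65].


Sum = 655 mod 256 = 143
Complement = 112

112


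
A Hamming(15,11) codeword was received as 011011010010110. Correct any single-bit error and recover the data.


Syndrome = 2: error at position 2

Data: 11100010110 (corrected bit 2)


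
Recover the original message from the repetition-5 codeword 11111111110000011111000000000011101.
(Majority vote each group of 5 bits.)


Groups: 11111, 11111, 00000, 11111, 00000, 00000, 11101
Majority votes: 1101001

1101001


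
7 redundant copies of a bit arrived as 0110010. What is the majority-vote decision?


Ones: 3 out of 7
Threshold: 4

0 (3/7 voted 1)


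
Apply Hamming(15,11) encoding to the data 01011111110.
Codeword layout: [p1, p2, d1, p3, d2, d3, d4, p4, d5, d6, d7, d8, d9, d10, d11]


Parity bits: p1=1, p2=0, p3=1, p4=0

100110101111110


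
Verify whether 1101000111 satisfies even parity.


Number of 1s: 6

Yes, parity is correct (6 ones)


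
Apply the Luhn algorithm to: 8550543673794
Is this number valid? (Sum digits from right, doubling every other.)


Luhn sum = 66
66 mod 10 = 6

Invalid (Luhn sum mod 10 = 6)


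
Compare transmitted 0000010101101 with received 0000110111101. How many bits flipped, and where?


XOR: 0000100010000

2 error(s) at position(s): 4, 8


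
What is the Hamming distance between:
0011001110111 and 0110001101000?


XOR: 0101000011111
Count of 1s: 7

7


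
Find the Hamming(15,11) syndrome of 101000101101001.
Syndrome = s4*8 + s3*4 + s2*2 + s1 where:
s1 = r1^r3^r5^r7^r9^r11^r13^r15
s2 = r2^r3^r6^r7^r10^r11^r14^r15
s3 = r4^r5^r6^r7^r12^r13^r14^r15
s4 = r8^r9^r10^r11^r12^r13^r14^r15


s1=1, s2=0, s3=1, s4=0

Syndrome = 5 (error at position 5)


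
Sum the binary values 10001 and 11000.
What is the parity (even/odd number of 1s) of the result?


10001 = 17
11000 = 24
Sum = 41 = 101001
1s count = 3

odd parity (3 ones in 101001)


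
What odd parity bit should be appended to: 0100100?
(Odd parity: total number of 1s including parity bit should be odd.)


Number of 1s in data: 2
Parity bit: 1

1


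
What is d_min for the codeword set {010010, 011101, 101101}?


Comparing all pairs, minimum distance: 2
Can detect 1 errors, correct 0 errors

2


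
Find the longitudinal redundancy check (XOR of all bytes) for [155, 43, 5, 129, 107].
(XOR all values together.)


XOR chain: 155 ^ 43 ^ 5 ^ 129 ^ 107 = 95

95


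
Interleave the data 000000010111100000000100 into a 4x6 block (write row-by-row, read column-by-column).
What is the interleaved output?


Matrix:
  000000
  010111
  100000
  000100
Read columns: 001001000000010101000100

001001000000010101000100


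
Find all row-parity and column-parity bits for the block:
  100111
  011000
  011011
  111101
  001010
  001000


Row parities: 000101
Column parities: 011011

Row P: 000101, Col P: 011011, Corner: 0


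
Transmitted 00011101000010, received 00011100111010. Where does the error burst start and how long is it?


XOR: 00000001111000

Burst at position 7, length 4


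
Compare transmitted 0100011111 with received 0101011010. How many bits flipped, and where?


XOR: 0001000101

3 error(s) at position(s): 3, 7, 9


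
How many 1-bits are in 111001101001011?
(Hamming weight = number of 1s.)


Counting 1s in 111001101001011

9


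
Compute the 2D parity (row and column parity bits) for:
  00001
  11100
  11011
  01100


Row parities: 1100
Column parities: 01010

Row P: 1100, Col P: 01010, Corner: 0


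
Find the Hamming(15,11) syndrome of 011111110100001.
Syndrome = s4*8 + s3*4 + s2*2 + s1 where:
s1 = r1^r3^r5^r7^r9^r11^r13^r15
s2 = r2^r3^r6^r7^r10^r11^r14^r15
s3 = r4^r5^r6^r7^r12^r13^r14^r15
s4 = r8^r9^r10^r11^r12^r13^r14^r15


s1=0, s2=0, s3=1, s4=1

Syndrome = 12 (error at position 12)


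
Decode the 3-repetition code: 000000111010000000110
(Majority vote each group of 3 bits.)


Groups: 000, 000, 111, 010, 000, 000, 110
Majority votes: 0010001

0010001


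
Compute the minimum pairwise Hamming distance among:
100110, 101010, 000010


Comparing all pairs, minimum distance: 2
Can detect 1 errors, correct 0 errors

2


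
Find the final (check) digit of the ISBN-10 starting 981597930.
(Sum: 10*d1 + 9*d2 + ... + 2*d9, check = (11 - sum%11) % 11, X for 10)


Weighted sum: 339
339 mod 11 = 9

Check digit: 2


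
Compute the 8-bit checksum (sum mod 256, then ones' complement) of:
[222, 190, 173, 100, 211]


Sum = 896 mod 256 = 128
Complement = 127

127


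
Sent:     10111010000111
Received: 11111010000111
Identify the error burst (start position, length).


XOR: 01000000000000

Burst at position 1, length 1


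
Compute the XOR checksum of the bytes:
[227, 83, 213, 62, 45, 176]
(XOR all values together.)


XOR chain: 227 ^ 83 ^ 213 ^ 62 ^ 45 ^ 176 = 198

198


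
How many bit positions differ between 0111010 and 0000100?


XOR: 0111110
Count of 1s: 5

5


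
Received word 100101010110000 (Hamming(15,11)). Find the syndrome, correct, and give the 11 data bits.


Syndrome = 10: error at position 10

Data: 00100010000 (corrected bit 10)


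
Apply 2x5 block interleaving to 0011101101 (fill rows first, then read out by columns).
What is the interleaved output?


Matrix:
  00111
  01101
Read columns: 0001111011

0001111011


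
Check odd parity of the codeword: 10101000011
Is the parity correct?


Number of 1s: 5

Yes, parity is correct (5 ones)


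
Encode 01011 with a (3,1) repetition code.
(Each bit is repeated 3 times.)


Each bit -> 3 copies

000111000111111


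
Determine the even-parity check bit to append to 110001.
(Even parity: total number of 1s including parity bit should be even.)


Number of 1s in data: 3
Parity bit: 1

1


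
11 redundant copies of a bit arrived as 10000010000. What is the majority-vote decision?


Ones: 2 out of 11
Threshold: 6

0 (2/11 voted 1)


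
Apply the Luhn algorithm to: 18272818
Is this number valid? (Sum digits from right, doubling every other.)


Luhn sum = 43
43 mod 10 = 3

Invalid (Luhn sum mod 10 = 3)


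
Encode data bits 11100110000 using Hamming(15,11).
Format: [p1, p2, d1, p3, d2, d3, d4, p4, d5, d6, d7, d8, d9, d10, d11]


Parity bits: p1=1, p2=0, p3=0, p4=0

101011000110000


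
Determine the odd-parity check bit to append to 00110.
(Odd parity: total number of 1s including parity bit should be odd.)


Number of 1s in data: 2
Parity bit: 1

1


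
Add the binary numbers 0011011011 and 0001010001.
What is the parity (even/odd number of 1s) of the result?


0011011011 = 219
0001010001 = 81
Sum = 300 = 100101100
1s count = 4

even parity (4 ones in 100101100)


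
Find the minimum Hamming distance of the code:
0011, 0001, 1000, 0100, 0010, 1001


Comparing all pairs, minimum distance: 1
Can detect 0 errors, correct 0 errors

1


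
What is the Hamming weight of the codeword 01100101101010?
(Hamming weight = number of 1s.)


Counting 1s in 01100101101010

7


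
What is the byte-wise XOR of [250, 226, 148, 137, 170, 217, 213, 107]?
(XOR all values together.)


XOR chain: 250 ^ 226 ^ 148 ^ 137 ^ 170 ^ 217 ^ 213 ^ 107 = 200

200


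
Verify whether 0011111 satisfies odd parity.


Number of 1s: 5

Yes, parity is correct (5 ones)


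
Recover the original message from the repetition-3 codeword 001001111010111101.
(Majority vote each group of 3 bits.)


Groups: 001, 001, 111, 010, 111, 101
Majority votes: 001011

001011


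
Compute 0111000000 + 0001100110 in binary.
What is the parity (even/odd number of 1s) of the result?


0111000000 = 448
0001100110 = 102
Sum = 550 = 1000100110
1s count = 4

even parity (4 ones in 1000100110)


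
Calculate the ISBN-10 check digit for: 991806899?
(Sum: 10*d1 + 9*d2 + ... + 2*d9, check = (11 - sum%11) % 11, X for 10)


Weighted sum: 342
342 mod 11 = 1

Check digit: X


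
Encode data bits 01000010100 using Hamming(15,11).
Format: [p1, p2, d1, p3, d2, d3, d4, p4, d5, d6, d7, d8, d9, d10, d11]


Parity bits: p1=1, p2=1, p3=0, p4=0

110010000010100


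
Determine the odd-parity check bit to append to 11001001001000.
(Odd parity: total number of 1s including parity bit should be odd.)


Number of 1s in data: 5
Parity bit: 0

0


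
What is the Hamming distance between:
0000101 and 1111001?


XOR: 1111100
Count of 1s: 5

5


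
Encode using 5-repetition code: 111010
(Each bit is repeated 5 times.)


Each bit -> 5 copies

111111111111111000001111100000


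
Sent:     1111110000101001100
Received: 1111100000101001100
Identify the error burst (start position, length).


XOR: 0000010000000000000

Burst at position 5, length 1


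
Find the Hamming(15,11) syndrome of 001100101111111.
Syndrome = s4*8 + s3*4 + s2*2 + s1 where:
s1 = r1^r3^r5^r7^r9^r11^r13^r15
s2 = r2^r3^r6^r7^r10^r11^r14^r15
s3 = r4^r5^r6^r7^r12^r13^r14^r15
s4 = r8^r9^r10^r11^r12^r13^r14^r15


s1=0, s2=0, s3=0, s4=1

Syndrome = 8 (error at position 8)


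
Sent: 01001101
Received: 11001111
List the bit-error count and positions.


XOR: 10000010

2 error(s) at position(s): 0, 6


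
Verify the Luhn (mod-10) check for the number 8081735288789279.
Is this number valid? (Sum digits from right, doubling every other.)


Luhn sum = 79
79 mod 10 = 9

Invalid (Luhn sum mod 10 = 9)


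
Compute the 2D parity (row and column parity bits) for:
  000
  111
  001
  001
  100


Row parities: 01111
Column parities: 011

Row P: 01111, Col P: 011, Corner: 0


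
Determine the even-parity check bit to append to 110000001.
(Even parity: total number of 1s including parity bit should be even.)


Number of 1s in data: 3
Parity bit: 1

1


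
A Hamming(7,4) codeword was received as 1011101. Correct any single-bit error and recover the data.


Syndrome = 4: error at position 4

Data: 1101 (corrected bit 4)


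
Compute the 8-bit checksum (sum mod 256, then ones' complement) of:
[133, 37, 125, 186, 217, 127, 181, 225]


Sum = 1231 mod 256 = 207
Complement = 48

48


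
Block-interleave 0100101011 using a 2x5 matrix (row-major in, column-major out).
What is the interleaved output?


Matrix:
  01001
  01011
Read columns: 0011000111

0011000111


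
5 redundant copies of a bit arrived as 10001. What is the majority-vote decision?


Ones: 2 out of 5
Threshold: 3

0 (2/5 voted 1)


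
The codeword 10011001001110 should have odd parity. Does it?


Number of 1s: 7

Yes, parity is correct (7 ones)


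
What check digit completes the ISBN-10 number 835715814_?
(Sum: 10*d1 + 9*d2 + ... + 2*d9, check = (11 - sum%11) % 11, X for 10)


Weighted sum: 270
270 mod 11 = 6

Check digit: 5


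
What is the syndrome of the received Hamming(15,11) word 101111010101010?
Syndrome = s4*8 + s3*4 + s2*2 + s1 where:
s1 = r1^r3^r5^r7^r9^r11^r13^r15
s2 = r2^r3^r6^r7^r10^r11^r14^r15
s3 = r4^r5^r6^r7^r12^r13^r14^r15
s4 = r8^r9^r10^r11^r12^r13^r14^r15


s1=1, s2=0, s3=1, s4=0

Syndrome = 5 (error at position 5)


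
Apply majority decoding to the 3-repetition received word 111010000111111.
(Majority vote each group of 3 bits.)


Groups: 111, 010, 000, 111, 111
Majority votes: 10011

10011


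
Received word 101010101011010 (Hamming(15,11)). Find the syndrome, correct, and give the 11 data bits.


Syndrome = 0: no error detected

Data: 11011011010 (no errors)


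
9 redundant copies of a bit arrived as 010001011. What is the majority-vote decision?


Ones: 4 out of 9
Threshold: 5

0 (4/9 voted 1)


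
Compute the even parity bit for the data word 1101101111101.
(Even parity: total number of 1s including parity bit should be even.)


Number of 1s in data: 10
Parity bit: 0

0


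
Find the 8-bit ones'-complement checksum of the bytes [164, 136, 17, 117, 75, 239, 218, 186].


Sum = 1152 mod 256 = 128
Complement = 127

127


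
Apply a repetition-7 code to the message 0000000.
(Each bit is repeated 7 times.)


Each bit -> 7 copies

0000000000000000000000000000000000000000000000000


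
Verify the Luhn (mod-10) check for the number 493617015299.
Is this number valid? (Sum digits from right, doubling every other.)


Luhn sum = 60
60 mod 10 = 0

Valid (Luhn sum mod 10 = 0)


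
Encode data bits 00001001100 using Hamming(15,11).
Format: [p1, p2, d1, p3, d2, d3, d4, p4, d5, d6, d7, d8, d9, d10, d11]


Parity bits: p1=0, p2=0, p3=0, p4=1

000000011001100


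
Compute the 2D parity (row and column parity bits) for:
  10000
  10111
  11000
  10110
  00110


Row parities: 10010
Column parities: 01111

Row P: 10010, Col P: 01111, Corner: 0


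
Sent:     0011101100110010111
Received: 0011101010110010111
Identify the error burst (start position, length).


XOR: 0000000110000000000

Burst at position 7, length 2


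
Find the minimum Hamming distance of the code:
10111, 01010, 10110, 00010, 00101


Comparing all pairs, minimum distance: 1
Can detect 0 errors, correct 0 errors

1


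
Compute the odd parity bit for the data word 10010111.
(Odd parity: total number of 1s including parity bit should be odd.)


Number of 1s in data: 5
Parity bit: 0

0


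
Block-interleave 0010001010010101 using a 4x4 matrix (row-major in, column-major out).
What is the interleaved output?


Matrix:
  0010
  0010
  1001
  0101
Read columns: 0010000111000011

0010000111000011


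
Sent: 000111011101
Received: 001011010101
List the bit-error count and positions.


XOR: 001100001000

3 error(s) at position(s): 2, 3, 8


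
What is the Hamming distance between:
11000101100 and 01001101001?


XOR: 10001000101
Count of 1s: 4

4


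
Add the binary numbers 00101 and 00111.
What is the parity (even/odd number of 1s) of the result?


00101 = 5
00111 = 7
Sum = 12 = 1100
1s count = 2

even parity (2 ones in 1100)


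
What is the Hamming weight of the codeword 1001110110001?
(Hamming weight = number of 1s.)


Counting 1s in 1001110110001

7


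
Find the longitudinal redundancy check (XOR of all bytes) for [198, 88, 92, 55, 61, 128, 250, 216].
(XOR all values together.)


XOR chain: 198 ^ 88 ^ 92 ^ 55 ^ 61 ^ 128 ^ 250 ^ 216 = 106

106


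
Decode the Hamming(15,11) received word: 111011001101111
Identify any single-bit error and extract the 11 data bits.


Syndrome = 0: no error detected

Data: 11101101111 (no errors)


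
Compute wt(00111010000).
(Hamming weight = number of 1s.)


Counting 1s in 00111010000

4


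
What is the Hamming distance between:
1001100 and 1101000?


XOR: 0100100
Count of 1s: 2

2


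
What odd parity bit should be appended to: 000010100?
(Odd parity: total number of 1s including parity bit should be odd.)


Number of 1s in data: 2
Parity bit: 1

1


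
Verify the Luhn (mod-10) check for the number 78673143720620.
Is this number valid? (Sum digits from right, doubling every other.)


Luhn sum = 58
58 mod 10 = 8

Invalid (Luhn sum mod 10 = 8)


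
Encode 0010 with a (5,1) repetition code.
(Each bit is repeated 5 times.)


Each bit -> 5 copies

00000000001111100000


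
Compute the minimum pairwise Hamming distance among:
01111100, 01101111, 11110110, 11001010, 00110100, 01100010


Comparing all pairs, minimum distance: 2
Can detect 1 errors, correct 0 errors

2


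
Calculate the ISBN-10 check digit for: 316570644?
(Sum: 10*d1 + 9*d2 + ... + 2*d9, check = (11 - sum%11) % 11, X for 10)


Weighted sum: 208
208 mod 11 = 10

Check digit: 1


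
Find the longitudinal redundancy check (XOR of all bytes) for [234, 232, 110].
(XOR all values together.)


XOR chain: 234 ^ 232 ^ 110 = 108

108


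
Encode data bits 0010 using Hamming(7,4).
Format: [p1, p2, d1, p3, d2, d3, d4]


Parity bits: p1=0, p2=1, p3=1

0101010


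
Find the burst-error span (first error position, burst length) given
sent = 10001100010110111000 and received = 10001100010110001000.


XOR: 00000000000000110000

Burst at position 14, length 2


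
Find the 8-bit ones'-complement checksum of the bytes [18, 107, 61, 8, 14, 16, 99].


Sum = 323 mod 256 = 67
Complement = 188

188


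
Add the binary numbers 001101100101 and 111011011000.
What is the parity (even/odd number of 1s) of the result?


001101100101 = 869
111011011000 = 3800
Sum = 4669 = 1001000111101
1s count = 7

odd parity (7 ones in 1001000111101)


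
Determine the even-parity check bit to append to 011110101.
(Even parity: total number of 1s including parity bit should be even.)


Number of 1s in data: 6
Parity bit: 0

0


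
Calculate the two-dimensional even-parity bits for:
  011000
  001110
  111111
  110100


Row parities: 0101
Column parities: 011101

Row P: 0101, Col P: 011101, Corner: 0


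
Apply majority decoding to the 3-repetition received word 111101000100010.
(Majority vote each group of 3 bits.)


Groups: 111, 101, 000, 100, 010
Majority votes: 11000

11000


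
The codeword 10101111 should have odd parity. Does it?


Number of 1s: 6

No, parity error (6 ones)


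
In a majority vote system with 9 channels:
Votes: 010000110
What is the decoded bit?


Ones: 3 out of 9
Threshold: 5

0 (3/9 voted 1)


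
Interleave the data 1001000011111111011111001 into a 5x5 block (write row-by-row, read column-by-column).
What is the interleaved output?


Matrix:
  10010
  00011
  11111
  10111
  11001
Read columns: 1011100101001101111001111

1011100101001101111001111


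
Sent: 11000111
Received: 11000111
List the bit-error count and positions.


XOR: 00000000

0 errors (received matches sent)


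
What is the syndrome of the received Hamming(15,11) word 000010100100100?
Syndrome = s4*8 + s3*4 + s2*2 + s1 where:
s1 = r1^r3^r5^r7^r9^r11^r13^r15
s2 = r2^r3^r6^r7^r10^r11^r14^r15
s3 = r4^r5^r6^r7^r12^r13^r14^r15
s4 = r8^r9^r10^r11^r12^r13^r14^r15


s1=1, s2=0, s3=1, s4=0

Syndrome = 5 (error at position 5)


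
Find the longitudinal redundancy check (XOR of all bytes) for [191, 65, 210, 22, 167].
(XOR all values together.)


XOR chain: 191 ^ 65 ^ 210 ^ 22 ^ 167 = 157

157


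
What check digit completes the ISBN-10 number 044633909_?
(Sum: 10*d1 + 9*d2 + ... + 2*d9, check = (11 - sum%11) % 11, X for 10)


Weighted sum: 197
197 mod 11 = 10

Check digit: 1


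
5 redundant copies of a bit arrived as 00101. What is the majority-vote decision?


Ones: 2 out of 5
Threshold: 3

0 (2/5 voted 1)


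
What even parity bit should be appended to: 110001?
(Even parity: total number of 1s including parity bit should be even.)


Number of 1s in data: 3
Parity bit: 1

1


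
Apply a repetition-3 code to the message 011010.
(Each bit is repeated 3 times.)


Each bit -> 3 copies

000111111000111000


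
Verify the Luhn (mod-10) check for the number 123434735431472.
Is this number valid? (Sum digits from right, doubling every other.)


Luhn sum = 69
69 mod 10 = 9

Invalid (Luhn sum mod 10 = 9)


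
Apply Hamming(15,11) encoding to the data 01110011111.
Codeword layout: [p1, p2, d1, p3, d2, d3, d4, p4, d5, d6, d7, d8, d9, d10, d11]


Parity bits: p1=1, p2=1, p3=1, p4=1

110111110011111


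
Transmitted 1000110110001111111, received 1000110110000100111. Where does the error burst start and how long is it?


XOR: 0000000000001011000

Burst at position 12, length 4


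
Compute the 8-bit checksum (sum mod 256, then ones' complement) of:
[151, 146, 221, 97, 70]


Sum = 685 mod 256 = 173
Complement = 82

82


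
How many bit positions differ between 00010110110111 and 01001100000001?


XOR: 01011010110110
Count of 1s: 8

8


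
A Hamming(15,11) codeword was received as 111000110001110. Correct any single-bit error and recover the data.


Syndrome = 0: no error detected

Data: 10010001110 (no errors)


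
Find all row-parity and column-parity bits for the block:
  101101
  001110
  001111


Row parities: 010
Column parities: 101100

Row P: 010, Col P: 101100, Corner: 1


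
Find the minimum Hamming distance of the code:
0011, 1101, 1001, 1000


Comparing all pairs, minimum distance: 1
Can detect 0 errors, correct 0 errors

1


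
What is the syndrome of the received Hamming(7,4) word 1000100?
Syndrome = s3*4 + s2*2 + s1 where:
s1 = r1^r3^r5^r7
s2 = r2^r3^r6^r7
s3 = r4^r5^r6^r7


s1=0, s2=0, s3=1

Syndrome = 4 (error at position 4)


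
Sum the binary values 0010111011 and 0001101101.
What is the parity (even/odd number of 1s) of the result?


0010111011 = 187
0001101101 = 109
Sum = 296 = 100101000
1s count = 3

odd parity (3 ones in 100101000)


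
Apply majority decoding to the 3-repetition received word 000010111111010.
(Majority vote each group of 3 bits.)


Groups: 000, 010, 111, 111, 010
Majority votes: 00110

00110


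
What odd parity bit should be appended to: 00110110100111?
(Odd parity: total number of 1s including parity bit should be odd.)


Number of 1s in data: 8
Parity bit: 1

1


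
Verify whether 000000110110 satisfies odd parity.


Number of 1s: 4

No, parity error (4 ones)


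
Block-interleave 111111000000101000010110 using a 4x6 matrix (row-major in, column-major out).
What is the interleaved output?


Matrix:
  111111
  000000
  101000
  010110
Read columns: 101010011010100110011000

101010011010100110011000


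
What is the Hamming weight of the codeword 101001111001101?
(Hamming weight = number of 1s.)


Counting 1s in 101001111001101

9


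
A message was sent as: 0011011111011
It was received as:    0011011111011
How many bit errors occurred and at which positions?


XOR: 0000000000000

0 errors (received matches sent)


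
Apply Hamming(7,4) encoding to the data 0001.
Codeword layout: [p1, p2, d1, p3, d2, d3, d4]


Parity bits: p1=1, p2=1, p3=1

1101001


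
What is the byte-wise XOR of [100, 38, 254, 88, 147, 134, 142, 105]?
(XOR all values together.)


XOR chain: 100 ^ 38 ^ 254 ^ 88 ^ 147 ^ 134 ^ 142 ^ 105 = 22

22


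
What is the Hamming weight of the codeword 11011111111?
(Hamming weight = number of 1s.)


Counting 1s in 11011111111

10


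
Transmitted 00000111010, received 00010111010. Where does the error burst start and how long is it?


XOR: 00010000000

Burst at position 3, length 1


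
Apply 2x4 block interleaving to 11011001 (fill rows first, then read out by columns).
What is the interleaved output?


Matrix:
  1101
  1001
Read columns: 11100011

11100011


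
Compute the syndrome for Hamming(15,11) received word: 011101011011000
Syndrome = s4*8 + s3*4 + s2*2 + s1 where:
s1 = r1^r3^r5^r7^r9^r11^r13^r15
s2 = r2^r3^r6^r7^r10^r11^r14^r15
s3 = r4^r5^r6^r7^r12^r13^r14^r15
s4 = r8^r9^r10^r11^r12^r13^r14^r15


s1=1, s2=0, s3=1, s4=0

Syndrome = 5 (error at position 5)


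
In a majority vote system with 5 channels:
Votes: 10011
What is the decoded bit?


Ones: 3 out of 5
Threshold: 3

1 (3/5 voted 1)


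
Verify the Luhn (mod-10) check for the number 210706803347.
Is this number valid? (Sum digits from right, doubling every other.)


Luhn sum = 49
49 mod 10 = 9

Invalid (Luhn sum mod 10 = 9)


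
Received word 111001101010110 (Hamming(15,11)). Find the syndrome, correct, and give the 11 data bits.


Syndrome = 0: no error detected

Data: 10111010110 (no errors)


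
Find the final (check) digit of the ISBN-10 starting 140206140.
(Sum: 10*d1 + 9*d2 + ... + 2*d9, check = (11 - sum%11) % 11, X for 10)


Weighted sum: 106
106 mod 11 = 7

Check digit: 4


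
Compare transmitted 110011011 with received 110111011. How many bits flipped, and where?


XOR: 000100000

1 error(s) at position(s): 3


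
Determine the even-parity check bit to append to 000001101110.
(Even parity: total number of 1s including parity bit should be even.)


Number of 1s in data: 5
Parity bit: 1

1


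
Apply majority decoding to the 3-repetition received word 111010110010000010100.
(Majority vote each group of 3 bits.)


Groups: 111, 010, 110, 010, 000, 010, 100
Majority votes: 1010000

1010000


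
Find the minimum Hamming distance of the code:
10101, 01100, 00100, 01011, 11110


Comparing all pairs, minimum distance: 1
Can detect 0 errors, correct 0 errors

1


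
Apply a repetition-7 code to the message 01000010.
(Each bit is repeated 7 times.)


Each bit -> 7 copies

00000001111111000000000000000000000000000011111110000000


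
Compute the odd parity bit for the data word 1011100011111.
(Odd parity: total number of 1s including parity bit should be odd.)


Number of 1s in data: 9
Parity bit: 0

0


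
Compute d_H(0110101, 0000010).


XOR: 0110111
Count of 1s: 5

5


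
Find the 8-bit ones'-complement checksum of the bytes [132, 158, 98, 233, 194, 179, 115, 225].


Sum = 1334 mod 256 = 54
Complement = 201

201


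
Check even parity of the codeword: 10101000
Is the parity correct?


Number of 1s: 3

No, parity error (3 ones)


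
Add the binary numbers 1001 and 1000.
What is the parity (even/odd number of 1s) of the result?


1001 = 9
1000 = 8
Sum = 17 = 10001
1s count = 2

even parity (2 ones in 10001)


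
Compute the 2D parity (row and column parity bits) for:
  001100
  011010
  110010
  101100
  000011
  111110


Row parities: 011101
Column parities: 110101

Row P: 011101, Col P: 110101, Corner: 0


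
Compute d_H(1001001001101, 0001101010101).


XOR: 1000100011000
Count of 1s: 4

4


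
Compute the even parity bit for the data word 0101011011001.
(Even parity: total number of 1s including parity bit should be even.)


Number of 1s in data: 7
Parity bit: 1

1


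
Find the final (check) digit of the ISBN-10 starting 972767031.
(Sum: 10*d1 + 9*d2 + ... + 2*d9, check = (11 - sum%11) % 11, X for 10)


Weighted sum: 300
300 mod 11 = 3

Check digit: 8


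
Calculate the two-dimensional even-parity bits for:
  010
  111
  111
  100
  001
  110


Row parities: 111110
Column parities: 001

Row P: 111110, Col P: 001, Corner: 1


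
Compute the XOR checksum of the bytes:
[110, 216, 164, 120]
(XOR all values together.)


XOR chain: 110 ^ 216 ^ 164 ^ 120 = 106

106


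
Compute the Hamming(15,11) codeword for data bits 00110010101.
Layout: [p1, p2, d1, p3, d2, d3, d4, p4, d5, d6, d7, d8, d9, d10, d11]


Parity bits: p1=0, p2=0, p3=0, p4=1

000001110010101


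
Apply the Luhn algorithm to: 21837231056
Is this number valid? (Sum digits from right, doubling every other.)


Luhn sum = 41
41 mod 10 = 1

Invalid (Luhn sum mod 10 = 1)


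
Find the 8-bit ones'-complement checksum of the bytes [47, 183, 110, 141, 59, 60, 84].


Sum = 684 mod 256 = 172
Complement = 83

83


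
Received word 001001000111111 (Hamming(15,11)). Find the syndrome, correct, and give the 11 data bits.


Syndrome = 4: error at position 4

Data: 10100111111 (corrected bit 4)


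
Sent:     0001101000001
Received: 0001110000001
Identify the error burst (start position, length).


XOR: 0000011000000

Burst at position 5, length 2


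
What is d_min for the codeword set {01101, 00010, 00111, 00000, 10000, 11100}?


Comparing all pairs, minimum distance: 1
Can detect 0 errors, correct 0 errors

1


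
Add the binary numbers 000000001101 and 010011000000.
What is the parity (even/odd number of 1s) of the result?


000000001101 = 13
010011000000 = 1216
Sum = 1229 = 10011001101
1s count = 6

even parity (6 ones in 10011001101)


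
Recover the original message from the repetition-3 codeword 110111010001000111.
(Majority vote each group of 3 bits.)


Groups: 110, 111, 010, 001, 000, 111
Majority votes: 110001

110001


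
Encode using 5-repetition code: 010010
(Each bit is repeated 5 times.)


Each bit -> 5 copies

000001111100000000001111100000


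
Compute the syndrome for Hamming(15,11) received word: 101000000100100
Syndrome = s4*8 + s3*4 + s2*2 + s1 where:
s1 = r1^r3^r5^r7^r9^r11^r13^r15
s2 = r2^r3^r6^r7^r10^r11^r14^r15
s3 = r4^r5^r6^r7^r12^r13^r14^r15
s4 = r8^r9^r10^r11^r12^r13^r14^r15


s1=1, s2=0, s3=1, s4=0

Syndrome = 5 (error at position 5)


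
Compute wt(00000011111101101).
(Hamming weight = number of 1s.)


Counting 1s in 00000011111101101

9


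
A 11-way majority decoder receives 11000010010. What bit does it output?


Ones: 4 out of 11
Threshold: 6

0 (4/11 voted 1)


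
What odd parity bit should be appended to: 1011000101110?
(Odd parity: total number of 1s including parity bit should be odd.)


Number of 1s in data: 7
Parity bit: 0

0


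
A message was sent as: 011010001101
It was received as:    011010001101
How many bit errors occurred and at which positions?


XOR: 000000000000

0 errors (received matches sent)


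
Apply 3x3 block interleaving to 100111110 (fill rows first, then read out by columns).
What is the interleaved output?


Matrix:
  100
  111
  110
Read columns: 111011010

111011010


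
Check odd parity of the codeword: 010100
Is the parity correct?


Number of 1s: 2

No, parity error (2 ones)


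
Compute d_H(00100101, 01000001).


XOR: 01100100
Count of 1s: 3

3


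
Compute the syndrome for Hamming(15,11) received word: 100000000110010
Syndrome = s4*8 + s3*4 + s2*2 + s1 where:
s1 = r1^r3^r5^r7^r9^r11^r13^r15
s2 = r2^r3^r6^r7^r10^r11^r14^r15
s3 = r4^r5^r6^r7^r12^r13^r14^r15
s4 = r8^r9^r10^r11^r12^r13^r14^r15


s1=0, s2=1, s3=1, s4=1

Syndrome = 14 (error at position 14)


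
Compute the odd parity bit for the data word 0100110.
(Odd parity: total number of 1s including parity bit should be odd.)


Number of 1s in data: 3
Parity bit: 0

0


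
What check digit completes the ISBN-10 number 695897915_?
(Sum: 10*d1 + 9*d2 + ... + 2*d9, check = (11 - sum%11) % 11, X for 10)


Weighted sum: 375
375 mod 11 = 1

Check digit: X


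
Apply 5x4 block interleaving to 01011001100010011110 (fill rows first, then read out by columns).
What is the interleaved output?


Matrix:
  0101
  1001
  1000
  1001
  1110
Read columns: 01111100010000111010

01111100010000111010
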